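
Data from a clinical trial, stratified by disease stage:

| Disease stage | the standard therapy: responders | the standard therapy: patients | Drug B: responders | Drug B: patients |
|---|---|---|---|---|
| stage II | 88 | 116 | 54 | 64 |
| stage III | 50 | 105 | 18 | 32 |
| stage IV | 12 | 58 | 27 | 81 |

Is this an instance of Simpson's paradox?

Stage II: the standard therapy 88/116 = 75.9%, Drug B 54/64 = 84.4% → Drug B
Stage III: the standard therapy 50/105 = 47.6%, Drug B 18/32 = 56.2% → Drug B
Stage IV: the standard therapy 12/58 = 20.7%, Drug B 27/81 = 33.3% → Drug B
Overall: the standard therapy 150/279 = 53.8%, Drug B 99/177 = 55.9% → Drug B
Drug B wins overall and in every disease group — no reversal.

No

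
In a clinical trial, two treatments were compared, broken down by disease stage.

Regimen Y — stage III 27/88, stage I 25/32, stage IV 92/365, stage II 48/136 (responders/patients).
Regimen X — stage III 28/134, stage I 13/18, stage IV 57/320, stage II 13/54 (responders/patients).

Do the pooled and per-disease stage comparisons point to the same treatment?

Stage III: Regimen Y 27/88 = 30.7%, Regimen X 28/134 = 20.9% → Regimen Y
Stage I: Regimen Y 25/32 = 78.1%, Regimen X 13/18 = 72.2% → Regimen Y
Stage IV: Regimen Y 92/365 = 25.2%, Regimen X 57/320 = 17.8% → Regimen Y
Stage II: Regimen Y 48/136 = 35.3%, Regimen X 13/54 = 24.1% → Regimen Y
Overall: Regimen Y 192/621 = 30.9%, Regimen X 111/526 = 21.1% → Regimen Y
Regimen Y wins overall and in every disease group — no reversal.

Yes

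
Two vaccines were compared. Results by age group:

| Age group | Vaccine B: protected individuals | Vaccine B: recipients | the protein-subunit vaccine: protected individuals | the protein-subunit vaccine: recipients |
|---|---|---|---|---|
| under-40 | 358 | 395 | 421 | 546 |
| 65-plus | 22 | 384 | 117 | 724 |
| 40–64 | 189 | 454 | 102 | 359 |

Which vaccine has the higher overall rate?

Vaccine B

Under-40: Vaccine B 358/395 = 90.6%, the protein-subunit vaccine 421/546 = 77.1% → Vaccine B
65-plus: Vaccine B 22/384 = 5.7%, the protein-subunit vaccine 117/724 = 16.2% → the protein-subunit vaccine
40–64: Vaccine B 189/454 = 41.6%, the protein-subunit vaccine 102/359 = 28.4% → Vaccine B
Overall: Vaccine B 569/1233 = 46.1%, the protein-subunit vaccine 640/1629 = 39.3% → Vaccine B
(Neither sweeps every age group, but Vaccine B has the higher pooled rate.)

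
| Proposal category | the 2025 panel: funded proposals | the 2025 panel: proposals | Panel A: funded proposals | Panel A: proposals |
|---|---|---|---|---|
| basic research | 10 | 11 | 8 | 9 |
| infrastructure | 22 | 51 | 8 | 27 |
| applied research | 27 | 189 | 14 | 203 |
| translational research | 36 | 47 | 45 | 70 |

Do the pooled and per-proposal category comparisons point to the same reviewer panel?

Yes

Basic research: the 2025 panel 10/11 = 90.9%, Panel A 8/9 = 88.9% → the 2025 panel
Infrastructure: the 2025 panel 22/51 = 43.1%, Panel A 8/27 = 29.6% → the 2025 panel
Applied research: the 2025 panel 27/189 = 14.3%, Panel A 14/203 = 6.9% → the 2025 panel
Translational research: the 2025 panel 36/47 = 76.6%, Panel A 45/70 = 64.3% → the 2025 panel
Overall: the 2025 panel 95/298 = 31.9%, Panel A 75/309 = 24.3% → the 2025 panel
The 2025 panel wins overall and in every proposal group — no reversal.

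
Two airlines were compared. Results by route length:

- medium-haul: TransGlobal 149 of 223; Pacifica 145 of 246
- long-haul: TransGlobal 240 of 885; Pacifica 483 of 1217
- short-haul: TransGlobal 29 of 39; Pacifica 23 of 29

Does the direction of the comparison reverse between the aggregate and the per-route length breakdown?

Medium-haul: TransGlobal 149/223 = 66.8%, Pacifica 145/246 = 58.9% → TransGlobal
Long-haul: TransGlobal 240/885 = 27.1%, Pacifica 483/1217 = 39.7% → Pacifica
Short-haul: TransGlobal 29/39 = 74.4%, Pacifica 23/29 = 79.3% → Pacifica
Overall: TransGlobal 418/1147 = 36.4%, Pacifica 651/1492 = 43.6% → Pacifica
Neither sweeps: TransGlobal wins 1 of 3 groups, Pacifica wins 2. Pacifica wins overall but not every group — no Simpson reversal.

No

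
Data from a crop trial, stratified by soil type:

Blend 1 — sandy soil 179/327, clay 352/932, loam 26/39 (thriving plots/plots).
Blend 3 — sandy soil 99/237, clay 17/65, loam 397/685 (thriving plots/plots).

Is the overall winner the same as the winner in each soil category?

Sandy soil: Blend 1 179/327 = 54.7%, Blend 3 99/237 = 41.8% → Blend 1
Clay: Blend 1 352/932 = 37.8%, Blend 3 17/65 = 26.2% → Blend 1
Loam: Blend 1 26/39 = 66.7%, Blend 3 397/685 = 58.0% → Blend 1
Overall: Blend 1 557/1298 = 42.9%, Blend 3 513/987 = 52.0% → Blend 3
Blend 1 wins each soil group but Blend 3 wins overall — the comparison reverses. Blend 1's plots skew toward clay, which has a lower base rate.

No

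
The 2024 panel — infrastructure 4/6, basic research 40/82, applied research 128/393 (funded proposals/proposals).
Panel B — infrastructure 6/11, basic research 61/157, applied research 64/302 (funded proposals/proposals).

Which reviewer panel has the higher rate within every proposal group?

Infrastructure: the 2024 panel 4/6 = 66.7%, Panel B 6/11 = 54.5% → the 2024 panel
Basic research: the 2024 panel 40/82 = 48.8%, Panel B 61/157 = 38.9% → the 2024 panel
Applied research: the 2024 panel 128/393 = 32.6%, Panel B 64/302 = 21.2% → the 2024 panel
The 2024 panel has the higher rate in all 3 groups.

the 2024 panel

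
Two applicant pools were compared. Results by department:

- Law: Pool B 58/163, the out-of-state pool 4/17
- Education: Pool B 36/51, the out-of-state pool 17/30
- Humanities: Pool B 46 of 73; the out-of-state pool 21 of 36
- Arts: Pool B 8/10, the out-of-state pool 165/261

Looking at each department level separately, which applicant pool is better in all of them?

Law: Pool B 58/163 = 35.6%, the out-of-state pool 4/17 = 23.5% → Pool B
Education: Pool B 36/51 = 70.6%, the out-of-state pool 17/30 = 56.7% → Pool B
Humanities: Pool B 46/73 = 63.0%, the out-of-state pool 21/36 = 58.3% → Pool B
Arts: Pool B 8/10 = 80.0%, the out-of-state pool 165/261 = 63.2% → Pool B
Pool B has the higher rate in all 4 groups.

Pool B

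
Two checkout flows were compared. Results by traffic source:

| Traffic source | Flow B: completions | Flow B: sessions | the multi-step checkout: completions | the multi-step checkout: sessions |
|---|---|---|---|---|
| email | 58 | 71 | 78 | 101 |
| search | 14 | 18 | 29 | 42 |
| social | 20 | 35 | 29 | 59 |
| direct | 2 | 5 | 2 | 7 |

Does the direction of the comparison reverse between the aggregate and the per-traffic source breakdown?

Email: Flow B 58/71 = 81.7%, the multi-step checkout 78/101 = 77.2% → Flow B
Search: Flow B 14/18 = 77.8%, the multi-step checkout 29/42 = 69.0% → Flow B
Social: Flow B 20/35 = 57.1%, the multi-step checkout 29/59 = 49.2% → Flow B
Direct: Flow B 2/5 = 40.0%, the multi-step checkout 2/7 = 28.6% → Flow B
Overall: Flow B 94/129 = 72.9%, the multi-step checkout 138/209 = 66.0% → Flow B
Flow B wins overall and in every traffic group — no reversal.

No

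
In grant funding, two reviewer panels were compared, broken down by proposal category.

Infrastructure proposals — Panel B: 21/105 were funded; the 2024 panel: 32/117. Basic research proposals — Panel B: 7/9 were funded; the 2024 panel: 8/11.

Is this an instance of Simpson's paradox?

Infrastructure: Panel B 21/105 = 20.0%, the 2024 panel 32/117 = 27.4% → the 2024 panel
Basic research: Panel B 7/9 = 77.8%, the 2024 panel 8/11 = 72.7% → Panel B
Overall: Panel B 28/114 = 24.6%, the 2024 panel 40/128 = 31.2% → the 2024 panel
Neither sweeps: Panel B wins 1 of 2 groups, the 2024 panel wins 1. The 2024 panel wins overall but not every group — no Simpson reversal.

No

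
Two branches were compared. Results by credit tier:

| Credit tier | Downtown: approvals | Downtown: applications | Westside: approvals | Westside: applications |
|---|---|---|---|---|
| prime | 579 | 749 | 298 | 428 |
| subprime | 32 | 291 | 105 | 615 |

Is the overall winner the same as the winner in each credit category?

No

Prime: Downtown 579/749 = 77.3%, Westside 298/428 = 69.6% → Downtown
Subprime: Downtown 32/291 = 11.0%, Westside 105/615 = 17.1% → Westside
Overall: Downtown 611/1040 = 58.8%, Westside 403/1043 = 38.6% → Downtown
Neither sweeps: Downtown wins 1 of 2 groups, Westside wins 1. Downtown wins overall but not every group — no Simpson reversal.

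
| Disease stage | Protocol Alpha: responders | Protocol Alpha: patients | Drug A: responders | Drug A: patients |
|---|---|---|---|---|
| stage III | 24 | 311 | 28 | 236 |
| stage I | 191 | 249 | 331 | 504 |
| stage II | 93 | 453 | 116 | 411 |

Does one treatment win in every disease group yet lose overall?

No

Stage III: Protocol Alpha 24/311 = 7.7%, Drug A 28/236 = 11.9% → Drug A
Stage I: Protocol Alpha 191/249 = 76.7%, Drug A 331/504 = 65.7% → Protocol Alpha
Stage II: Protocol Alpha 93/453 = 20.5%, Drug A 116/411 = 28.2% → Drug A
Overall: Protocol Alpha 308/1013 = 30.4%, Drug A 475/1151 = 41.3% → Drug A
Neither sweeps: Protocol Alpha wins 1 of 3 groups, Drug A wins 2. Drug A wins overall but not every group — no Simpson reversal.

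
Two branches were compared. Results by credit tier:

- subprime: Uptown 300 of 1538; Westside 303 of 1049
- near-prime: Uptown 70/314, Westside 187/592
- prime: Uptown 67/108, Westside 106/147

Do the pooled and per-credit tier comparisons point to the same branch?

Yes

Subprime: Uptown 300/1538 = 19.5%, Westside 303/1049 = 28.9% → Westside
Near-prime: Uptown 70/314 = 22.3%, Westside 187/592 = 31.6% → Westside
Prime: Uptown 67/108 = 62.0%, Westside 106/147 = 72.1% → Westside
Overall: Uptown 437/1960 = 22.3%, Westside 596/1788 = 33.3% → Westside
Westside wins overall and in every credit group — no reversal.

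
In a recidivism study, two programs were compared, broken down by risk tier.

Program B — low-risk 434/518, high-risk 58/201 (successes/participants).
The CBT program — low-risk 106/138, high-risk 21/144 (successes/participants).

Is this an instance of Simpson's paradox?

No

Low-risk: Program B 434/518 = 83.8%, the CBT program 106/138 = 76.8% → Program B
High-risk: Program B 58/201 = 28.9%, the CBT program 21/144 = 14.6% → Program B
Overall: Program B 492/719 = 68.4%, the CBT program 127/282 = 45.0% → Program B
Program B wins overall and in every risk group — no reversal.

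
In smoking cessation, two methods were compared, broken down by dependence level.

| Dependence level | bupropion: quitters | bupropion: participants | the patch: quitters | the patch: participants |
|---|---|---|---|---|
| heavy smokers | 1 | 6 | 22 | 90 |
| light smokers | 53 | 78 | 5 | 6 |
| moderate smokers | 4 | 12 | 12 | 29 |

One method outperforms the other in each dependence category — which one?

the patch

Heavy smokers: bupropion 1/6 = 16.7%, the patch 22/90 = 24.4% → the patch
Light smokers: bupropion 53/78 = 67.9%, the patch 5/6 = 83.3% → the patch
Moderate smokers: bupropion 4/12 = 33.3%, the patch 12/29 = 41.4% → the patch
The patch has the higher rate in all 3 groups.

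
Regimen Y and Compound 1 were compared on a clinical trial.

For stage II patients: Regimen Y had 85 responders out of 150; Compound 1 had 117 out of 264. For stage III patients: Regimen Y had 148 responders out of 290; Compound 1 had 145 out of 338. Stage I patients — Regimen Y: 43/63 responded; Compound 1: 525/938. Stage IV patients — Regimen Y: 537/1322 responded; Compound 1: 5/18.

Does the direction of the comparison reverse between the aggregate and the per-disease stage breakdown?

Stage II: Regimen Y 85/150 = 56.7%, Compound 1 117/264 = 44.3% → Regimen Y
Stage III: Regimen Y 148/290 = 51.0%, Compound 1 145/338 = 42.9% → Regimen Y
Stage I: Regimen Y 43/63 = 68.3%, Compound 1 525/938 = 56.0% → Regimen Y
Stage IV: Regimen Y 537/1322 = 40.6%, Compound 1 5/18 = 27.8% → Regimen Y
Overall: Regimen Y 813/1825 = 44.5%, Compound 1 792/1558 = 50.8% → Compound 1
Regimen Y wins each disease group but Compound 1 wins overall — the comparison reverses. Regimen Y's patients skew toward stage IV, which has a lower base rate.

Yes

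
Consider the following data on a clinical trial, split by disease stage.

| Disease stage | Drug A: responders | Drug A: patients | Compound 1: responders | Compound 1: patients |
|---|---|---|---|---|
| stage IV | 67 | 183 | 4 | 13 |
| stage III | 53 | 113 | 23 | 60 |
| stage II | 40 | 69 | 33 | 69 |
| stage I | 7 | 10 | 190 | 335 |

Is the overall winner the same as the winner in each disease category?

Stage IV: Drug A 67/183 = 36.6%, Compound 1 4/13 = 30.8% → Drug A
Stage III: Drug A 53/113 = 46.9%, Compound 1 23/60 = 38.3% → Drug A
Stage II: Drug A 40/69 = 58.0%, Compound 1 33/69 = 47.8% → Drug A
Stage I: Drug A 7/10 = 70.0%, Compound 1 190/335 = 56.7% → Drug A
Overall: Drug A 167/375 = 44.5%, Compound 1 250/477 = 52.4% → Compound 1
Drug A wins each disease group but Compound 1 wins overall — the comparison reverses. Drug A's patients skew toward stage IV, which has a lower base rate.

No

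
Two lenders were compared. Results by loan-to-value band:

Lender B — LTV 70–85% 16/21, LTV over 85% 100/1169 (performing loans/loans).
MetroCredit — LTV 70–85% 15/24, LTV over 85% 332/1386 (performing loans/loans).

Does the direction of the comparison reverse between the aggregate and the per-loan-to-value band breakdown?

No

LTV 70–85%: Lender B 16/21 = 76.2%, MetroCredit 15/24 = 62.5% → Lender B
LTV over 85%: Lender B 100/1169 = 8.6%, MetroCredit 332/1386 = 24.0% → MetroCredit
Overall: Lender B 116/1190 = 9.7%, MetroCredit 347/1410 = 24.6% → MetroCredit
Neither sweeps: Lender B wins 1 of 2 groups, MetroCredit wins 1. MetroCredit wins overall but not every group — no Simpson reversal.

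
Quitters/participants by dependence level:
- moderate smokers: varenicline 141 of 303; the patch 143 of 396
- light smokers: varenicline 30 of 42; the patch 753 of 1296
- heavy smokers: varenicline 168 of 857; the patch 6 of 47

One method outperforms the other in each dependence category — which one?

varenicline

Moderate smokers: varenicline 141/303 = 46.5%, the patch 143/396 = 36.1% → varenicline
Light smokers: varenicline 30/42 = 71.4%, the patch 753/1296 = 58.1% → varenicline
Heavy smokers: varenicline 168/857 = 19.6%, the patch 6/47 = 12.8% → varenicline
Varenicline has the higher rate in all 3 groups.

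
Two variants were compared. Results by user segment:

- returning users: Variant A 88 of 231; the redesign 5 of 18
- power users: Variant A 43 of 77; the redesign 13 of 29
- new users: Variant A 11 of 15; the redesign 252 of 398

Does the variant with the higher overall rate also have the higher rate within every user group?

Returning users: Variant A 88/231 = 38.1%, the redesign 5/18 = 27.8% → Variant A
Power users: Variant A 43/77 = 55.8%, the redesign 13/29 = 44.8% → Variant A
New users: Variant A 11/15 = 73.3%, the redesign 252/398 = 63.3% → Variant A
Overall: Variant A 142/323 = 44.0%, the redesign 270/445 = 60.7% → the redesign
Variant A wins each user group but the redesign wins overall — the comparison reverses. Variant A's views skew toward returning users, which has a lower base rate.

No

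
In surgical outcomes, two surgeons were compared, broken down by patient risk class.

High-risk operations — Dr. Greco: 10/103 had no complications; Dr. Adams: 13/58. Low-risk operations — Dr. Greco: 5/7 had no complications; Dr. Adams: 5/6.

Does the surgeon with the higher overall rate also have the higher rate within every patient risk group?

Yes

High-risk: Dr. Greco 10/103 = 9.7%, Dr. Adams 13/58 = 22.4% → Dr. Adams
Low-risk: Dr. Greco 5/7 = 71.4%, Dr. Adams 5/6 = 83.3% → Dr. Adams
Overall: Dr. Greco 15/110 = 13.6%, Dr. Adams 18/64 = 28.1% → Dr. Adams
Dr. Adams wins overall and in every patient risk group — no reversal.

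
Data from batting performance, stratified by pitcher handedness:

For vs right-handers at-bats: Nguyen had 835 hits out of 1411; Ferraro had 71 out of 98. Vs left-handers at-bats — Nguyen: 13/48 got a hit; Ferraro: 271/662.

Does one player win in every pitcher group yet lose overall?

Yes

Vs right-handers: Nguyen 835/1411 = 59.2%, Ferraro 71/98 = 72.4% → Ferraro
Vs left-handers: Nguyen 13/48 = 27.1%, Ferraro 271/662 = 40.9% → Ferraro
Overall: Nguyen 848/1459 = 58.1%, Ferraro 342/760 = 45.0% → Nguyen
Ferraro wins each pitcher group but Nguyen wins overall — the comparison reverses. Ferraro's at-bats skew toward vs left-handers, which has a lower base rate.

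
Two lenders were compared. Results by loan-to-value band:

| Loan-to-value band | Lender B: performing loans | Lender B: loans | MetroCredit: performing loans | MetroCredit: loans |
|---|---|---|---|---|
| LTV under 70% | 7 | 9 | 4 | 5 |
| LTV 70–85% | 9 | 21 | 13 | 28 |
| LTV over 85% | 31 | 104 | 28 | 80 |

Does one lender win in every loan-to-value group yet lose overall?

LTV under 70%: Lender B 7/9 = 77.8%, MetroCredit 4/5 = 80.0% → MetroCredit
LTV 70–85%: Lender B 9/21 = 42.9%, MetroCredit 13/28 = 46.4% → MetroCredit
LTV over 85%: Lender B 31/104 = 29.8%, MetroCredit 28/80 = 35.0% → MetroCredit
Overall: Lender B 47/134 = 35.1%, MetroCredit 45/113 = 39.8% → MetroCredit
MetroCredit wins overall and in every loan-to-value group — no reversal.

No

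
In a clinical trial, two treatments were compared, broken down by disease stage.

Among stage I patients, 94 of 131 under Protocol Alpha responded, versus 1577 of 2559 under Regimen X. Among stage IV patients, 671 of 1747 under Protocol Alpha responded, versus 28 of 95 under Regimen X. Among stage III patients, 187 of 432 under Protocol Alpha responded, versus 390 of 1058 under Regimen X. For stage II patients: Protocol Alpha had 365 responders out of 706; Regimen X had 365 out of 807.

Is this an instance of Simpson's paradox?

Stage I: Protocol Alpha 94/131 = 71.8%, Regimen X 1577/2559 = 61.6% → Protocol Alpha
Stage IV: Protocol Alpha 671/1747 = 38.4%, Regimen X 28/95 = 29.5% → Protocol Alpha
Stage III: Protocol Alpha 187/432 = 43.3%, Regimen X 390/1058 = 36.9% → Protocol Alpha
Stage II: Protocol Alpha 365/706 = 51.7%, Regimen X 365/807 = 45.2% → Protocol Alpha
Overall: Protocol Alpha 1317/3016 = 43.7%, Regimen X 2360/4519 = 52.2% → Regimen X
Protocol Alpha wins each disease group but Regimen X wins overall — the comparison reverses. Protocol Alpha's patients skew toward stage IV, which has a lower base rate.

Yes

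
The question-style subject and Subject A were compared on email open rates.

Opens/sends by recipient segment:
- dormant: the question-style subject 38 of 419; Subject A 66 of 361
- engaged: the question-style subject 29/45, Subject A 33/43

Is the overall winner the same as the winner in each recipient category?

Yes

Dormant: the question-style subject 38/419 = 9.1%, Subject A 66/361 = 18.3% → Subject A
Engaged: the question-style subject 29/45 = 64.4%, Subject A 33/43 = 76.7% → Subject A
Overall: the question-style subject 67/464 = 14.4%, Subject A 99/404 = 24.5% → Subject A
Subject A wins overall and in every recipient group — no reversal.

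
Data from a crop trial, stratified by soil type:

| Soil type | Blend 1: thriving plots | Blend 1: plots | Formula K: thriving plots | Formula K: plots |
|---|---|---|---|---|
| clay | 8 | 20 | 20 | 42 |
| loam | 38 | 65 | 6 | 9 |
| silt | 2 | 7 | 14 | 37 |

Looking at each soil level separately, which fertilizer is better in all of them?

Formula K

Clay: Blend 1 8/20 = 40.0%, Formula K 20/42 = 47.6% → Formula K
Loam: Blend 1 38/65 = 58.5%, Formula K 6/9 = 66.7% → Formula K
Silt: Blend 1 2/7 = 28.6%, Formula K 14/37 = 37.8% → Formula K
Formula K has the higher rate in all 3 groups.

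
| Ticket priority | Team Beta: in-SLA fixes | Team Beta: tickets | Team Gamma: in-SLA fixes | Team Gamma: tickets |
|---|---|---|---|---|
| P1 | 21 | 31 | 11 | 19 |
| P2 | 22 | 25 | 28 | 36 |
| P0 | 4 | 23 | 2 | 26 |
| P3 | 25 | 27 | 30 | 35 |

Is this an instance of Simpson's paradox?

No

P1: Team Beta 21/31 = 67.7%, Team Gamma 11/19 = 57.9% → Team Beta
P2: Team Beta 22/25 = 88.0%, Team Gamma 28/36 = 77.8% → Team Beta
P0: Team Beta 4/23 = 17.4%, Team Gamma 2/26 = 7.7% → Team Beta
P3: Team Beta 25/27 = 92.6%, Team Gamma 30/35 = 85.7% → Team Beta
Overall: Team Beta 72/106 = 67.9%, Team Gamma 71/116 = 61.2% → Team Beta
Team Beta wins overall and in every ticket group — no reversal.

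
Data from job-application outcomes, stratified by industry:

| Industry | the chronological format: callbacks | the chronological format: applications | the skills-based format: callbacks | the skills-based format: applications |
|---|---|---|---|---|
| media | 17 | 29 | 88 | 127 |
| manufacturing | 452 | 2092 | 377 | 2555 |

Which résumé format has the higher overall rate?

Media: the chronological format 17/29 = 58.6%, the skills-based format 88/127 = 69.3% → the skills-based format
Manufacturing: the chronological format 452/2092 = 21.6%, the skills-based format 377/2555 = 14.8% → the chronological format
Overall: the chronological format 469/2121 = 22.1%, the skills-based format 465/2682 = 17.3% → the chronological format
(Neither sweeps every industry group, but the chronological format has the higher pooled rate.)

the chronological format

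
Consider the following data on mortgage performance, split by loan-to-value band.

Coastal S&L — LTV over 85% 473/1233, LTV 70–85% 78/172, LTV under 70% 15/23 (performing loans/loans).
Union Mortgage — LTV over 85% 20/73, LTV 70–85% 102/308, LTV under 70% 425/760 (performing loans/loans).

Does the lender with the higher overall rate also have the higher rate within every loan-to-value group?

No

LTV over 85%: Coastal S&L 473/1233 = 38.4%, Union Mortgage 20/73 = 27.4% → Coastal S&L
LTV 70–85%: Coastal S&L 78/172 = 45.3%, Union Mortgage 102/308 = 33.1% → Coastal S&L
LTV under 70%: Coastal S&L 15/23 = 65.2%, Union Mortgage 425/760 = 55.9% → Coastal S&L
Overall: Coastal S&L 566/1428 = 39.6%, Union Mortgage 547/1141 = 47.9% → Union Mortgage
Coastal S&L wins each loan-to-value group but Union Mortgage wins overall — the comparison reverses. Coastal S&L's loans skew toward LTV over 85%, which has a lower base rate.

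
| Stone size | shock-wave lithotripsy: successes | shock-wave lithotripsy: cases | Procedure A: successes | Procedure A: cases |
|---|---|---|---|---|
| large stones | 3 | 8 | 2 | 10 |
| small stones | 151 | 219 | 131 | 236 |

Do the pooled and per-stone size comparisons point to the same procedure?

Large stones: shock-wave lithotripsy 3/8 = 37.5%, Procedure A 2/10 = 20.0% → shock-wave lithotripsy
Small stones: shock-wave lithotripsy 151/219 = 68.9%, Procedure A 131/236 = 55.5% → shock-wave lithotripsy
Overall: shock-wave lithotripsy 154/227 = 67.8%, Procedure A 133/246 = 54.1% → shock-wave lithotripsy
Shock-wave lithotripsy wins overall and in every stone group — no reversal.

Yes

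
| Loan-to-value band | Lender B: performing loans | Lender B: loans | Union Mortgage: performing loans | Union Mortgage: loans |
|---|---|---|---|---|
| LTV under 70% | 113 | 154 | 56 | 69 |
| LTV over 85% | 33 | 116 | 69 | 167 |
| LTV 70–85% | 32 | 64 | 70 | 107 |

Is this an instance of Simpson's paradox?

No

LTV under 70%: Lender B 113/154 = 73.4%, Union Mortgage 56/69 = 81.2% → Union Mortgage
LTV over 85%: Lender B 33/116 = 28.4%, Union Mortgage 69/167 = 41.3% → Union Mortgage
LTV 70–85%: Lender B 32/64 = 50.0%, Union Mortgage 70/107 = 65.4% → Union Mortgage
Overall: Lender B 178/334 = 53.3%, Union Mortgage 195/343 = 56.9% → Union Mortgage
Union Mortgage wins overall and in every loan-to-value group — no reversal.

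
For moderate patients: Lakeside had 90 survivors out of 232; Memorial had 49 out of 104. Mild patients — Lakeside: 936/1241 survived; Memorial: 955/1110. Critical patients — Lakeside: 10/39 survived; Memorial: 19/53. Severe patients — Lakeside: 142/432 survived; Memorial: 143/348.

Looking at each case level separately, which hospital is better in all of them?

Memorial

Moderate: Lakeside 90/232 = 38.8%, Memorial 49/104 = 47.1% → Memorial
Mild: Lakeside 936/1241 = 75.4%, Memorial 955/1110 = 86.0% → Memorial
Critical: Lakeside 10/39 = 25.6%, Memorial 19/53 = 35.8% → Memorial
Severe: Lakeside 142/432 = 32.9%, Memorial 143/348 = 41.1% → Memorial
Memorial has the higher rate in all 4 groups.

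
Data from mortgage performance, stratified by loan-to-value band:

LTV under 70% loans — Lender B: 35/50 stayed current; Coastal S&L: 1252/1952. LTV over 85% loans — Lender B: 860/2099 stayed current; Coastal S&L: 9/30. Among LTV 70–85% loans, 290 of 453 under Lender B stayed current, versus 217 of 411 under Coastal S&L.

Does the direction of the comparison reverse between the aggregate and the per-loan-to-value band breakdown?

Yes

LTV under 70%: Lender B 35/50 = 70.0%, Coastal S&L 1252/1952 = 64.1% → Lender B
LTV over 85%: Lender B 860/2099 = 41.0%, Coastal S&L 9/30 = 30.0% → Lender B
LTV 70–85%: Lender B 290/453 = 64.0%, Coastal S&L 217/411 = 52.8% → Lender B
Overall: Lender B 1185/2602 = 45.5%, Coastal S&L 1478/2393 = 61.8% → Coastal S&L
Lender B wins each loan-to-value group but Coastal S&L wins overall — the comparison reverses. Lender B's loans skew toward LTV over 85%, which has a lower base rate.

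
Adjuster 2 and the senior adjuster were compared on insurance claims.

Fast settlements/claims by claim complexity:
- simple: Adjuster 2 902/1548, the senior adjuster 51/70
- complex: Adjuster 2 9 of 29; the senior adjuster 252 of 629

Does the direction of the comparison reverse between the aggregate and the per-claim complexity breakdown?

Simple: Adjuster 2 902/1548 = 58.3%, the senior adjuster 51/70 = 72.9% → the senior adjuster
Complex: Adjuster 2 9/29 = 31.0%, the senior adjuster 252/629 = 40.1% → the senior adjuster
Overall: Adjuster 2 911/1577 = 57.8%, the senior adjuster 303/699 = 43.3% → Adjuster 2
The senior adjuster wins each claim group but Adjuster 2 wins overall — the comparison reverses. The senior adjuster's claims skew toward complex, which has a lower base rate.

Yes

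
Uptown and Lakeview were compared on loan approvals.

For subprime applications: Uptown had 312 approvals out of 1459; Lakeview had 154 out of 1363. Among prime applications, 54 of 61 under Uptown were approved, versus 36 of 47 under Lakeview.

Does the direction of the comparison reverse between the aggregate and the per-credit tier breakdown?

No

Subprime: Uptown 312/1459 = 21.4%, Lakeview 154/1363 = 11.3% → Uptown
Prime: Uptown 54/61 = 88.5%, Lakeview 36/47 = 76.6% → Uptown
Overall: Uptown 366/1520 = 24.1%, Lakeview 190/1410 = 13.5% → Uptown
Uptown wins overall and in every credit group — no reversal.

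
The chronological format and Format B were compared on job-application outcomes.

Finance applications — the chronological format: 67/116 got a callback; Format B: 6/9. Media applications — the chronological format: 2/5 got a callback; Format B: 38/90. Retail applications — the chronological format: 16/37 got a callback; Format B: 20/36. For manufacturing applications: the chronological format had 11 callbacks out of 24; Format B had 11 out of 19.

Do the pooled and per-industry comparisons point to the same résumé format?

Finance: the chronological format 67/116 = 57.8%, Format B 6/9 = 66.7% → Format B
Media: the chronological format 2/5 = 40.0%, Format B 38/90 = 42.2% → Format B
Retail: the chronological format 16/37 = 43.2%, Format B 20/36 = 55.6% → Format B
Manufacturing: the chronological format 11/24 = 45.8%, Format B 11/19 = 57.9% → Format B
Overall: the chronological format 96/182 = 52.7%, Format B 75/154 = 48.7% → the chronological format
Format B wins each industry group but the chronological format wins overall — the comparison reverses. Format B's applications skew toward media, which has a lower base rate.

No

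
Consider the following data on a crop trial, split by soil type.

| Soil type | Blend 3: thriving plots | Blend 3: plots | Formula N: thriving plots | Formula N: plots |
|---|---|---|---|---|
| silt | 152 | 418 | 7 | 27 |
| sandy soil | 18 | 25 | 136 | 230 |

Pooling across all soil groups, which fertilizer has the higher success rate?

Formula N

Silt: Blend 3 152/418 = 36.4%, Formula N 7/27 = 25.9% → Blend 3
Sandy soil: Blend 3 18/25 = 72.0%, Formula N 136/230 = 59.1% → Blend 3
Overall: Blend 3 170/443 = 38.4%, Formula N 143/257 = 55.6% → Formula N
(Blend 3 wins every soil group but Formula N wins overall — Blend 3's plots skew toward the low-rate silt group.)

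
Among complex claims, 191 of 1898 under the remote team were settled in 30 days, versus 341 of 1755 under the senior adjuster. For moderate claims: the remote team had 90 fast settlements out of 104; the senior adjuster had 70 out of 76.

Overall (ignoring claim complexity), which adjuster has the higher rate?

Complex: the remote team 191/1898 = 10.1%, the senior adjuster 341/1755 = 19.4% → the senior adjuster
Moderate: the remote team 90/104 = 86.5%, the senior adjuster 70/76 = 92.1% → the senior adjuster
Overall: the remote team 281/2002 = 14.0%, the senior adjuster 411/1831 = 22.4% → the senior adjuster

the senior adjuster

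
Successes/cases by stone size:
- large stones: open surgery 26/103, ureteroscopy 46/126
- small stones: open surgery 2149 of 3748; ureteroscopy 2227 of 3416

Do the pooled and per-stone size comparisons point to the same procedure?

Yes

Large stones: open surgery 26/103 = 25.2%, ureteroscopy 46/126 = 36.5% → ureteroscopy
Small stones: open surgery 2149/3748 = 57.3%, ureteroscopy 2227/3416 = 65.2% → ureteroscopy
Overall: open surgery 2175/3851 = 56.5%, ureteroscopy 2273/3542 = 64.2% → ureteroscopy
Ureteroscopy wins overall and in every stone group — no reversal.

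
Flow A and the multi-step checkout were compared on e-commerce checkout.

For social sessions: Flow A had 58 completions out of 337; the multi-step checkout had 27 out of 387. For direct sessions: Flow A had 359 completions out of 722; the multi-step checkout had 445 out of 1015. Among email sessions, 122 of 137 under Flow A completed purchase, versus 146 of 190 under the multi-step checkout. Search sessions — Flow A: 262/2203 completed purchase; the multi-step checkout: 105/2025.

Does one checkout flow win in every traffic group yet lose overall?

Social: Flow A 58/337 = 17.2%, the multi-step checkout 27/387 = 7.0% → Flow A
Direct: Flow A 359/722 = 49.7%, the multi-step checkout 445/1015 = 43.8% → Flow A
Email: Flow A 122/137 = 89.1%, the multi-step checkout 146/190 = 76.8% → Flow A
Search: Flow A 262/2203 = 11.9%, the multi-step checkout 105/2025 = 5.2% → Flow A
Overall: Flow A 801/3399 = 23.6%, the multi-step checkout 723/3617 = 20.0% → Flow A
Flow A wins overall and in every traffic group — no reversal.

No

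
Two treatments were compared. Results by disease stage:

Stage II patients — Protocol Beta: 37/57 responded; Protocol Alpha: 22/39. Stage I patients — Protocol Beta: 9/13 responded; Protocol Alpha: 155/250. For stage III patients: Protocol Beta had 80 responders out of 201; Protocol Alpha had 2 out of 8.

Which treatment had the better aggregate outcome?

Protocol Alpha

Stage II: Protocol Beta 37/57 = 64.9%, Protocol Alpha 22/39 = 56.4% → Protocol Beta
Stage I: Protocol Beta 9/13 = 69.2%, Protocol Alpha 155/250 = 62.0% → Protocol Beta
Stage III: Protocol Beta 80/201 = 39.8%, Protocol Alpha 2/8 = 25.0% → Protocol Beta
Overall: Protocol Beta 126/271 = 46.5%, Protocol Alpha 179/297 = 60.3% → Protocol Alpha
(Protocol Beta wins every disease group but Protocol Alpha wins overall — Protocol Beta's patients skew toward the low-rate stage III group.)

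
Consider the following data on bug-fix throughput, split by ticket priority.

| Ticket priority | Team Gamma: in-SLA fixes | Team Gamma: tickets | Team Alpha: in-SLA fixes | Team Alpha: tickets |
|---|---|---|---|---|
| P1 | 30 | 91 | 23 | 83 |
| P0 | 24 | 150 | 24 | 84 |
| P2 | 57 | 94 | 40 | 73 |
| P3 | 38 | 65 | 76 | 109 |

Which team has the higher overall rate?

P1: Team Gamma 30/91 = 33.0%, Team Alpha 23/83 = 27.7% → Team Gamma
P0: Team Gamma 24/150 = 16.0%, Team Alpha 24/84 = 28.6% → Team Alpha
P2: Team Gamma 57/94 = 60.6%, Team Alpha 40/73 = 54.8% → Team Gamma
P3: Team Gamma 38/65 = 58.5%, Team Alpha 76/109 = 69.7% → Team Alpha
Overall: Team Gamma 149/400 = 37.2%, Team Alpha 163/349 = 46.7% → Team Alpha
(Neither sweeps every ticket group, but Team Alpha has the higher pooled rate.)

Team Alpha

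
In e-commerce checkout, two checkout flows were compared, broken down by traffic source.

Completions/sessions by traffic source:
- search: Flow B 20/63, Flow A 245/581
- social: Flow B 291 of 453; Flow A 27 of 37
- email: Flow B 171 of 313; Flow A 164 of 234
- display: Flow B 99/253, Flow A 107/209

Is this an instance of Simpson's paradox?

Yes

Search: Flow B 20/63 = 31.7%, Flow A 245/581 = 42.2% → Flow A
Social: Flow B 291/453 = 64.2%, Flow A 27/37 = 73.0% → Flow A
Email: Flow B 171/313 = 54.6%, Flow A 164/234 = 70.1% → Flow A
Display: Flow B 99/253 = 39.1%, Flow A 107/209 = 51.2% → Flow A
Overall: Flow B 581/1082 = 53.7%, Flow A 543/1061 = 51.2% → Flow B
Flow A wins each traffic group but Flow B wins overall — the comparison reverses. Flow A's sessions skew toward search, which has a lower base rate.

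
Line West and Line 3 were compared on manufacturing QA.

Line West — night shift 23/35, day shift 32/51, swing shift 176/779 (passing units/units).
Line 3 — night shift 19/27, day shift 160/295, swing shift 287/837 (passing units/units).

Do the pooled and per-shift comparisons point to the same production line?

No

Night shift: Line West 23/35 = 65.7%, Line 3 19/27 = 70.4% → Line 3
Day shift: Line West 32/51 = 62.7%, Line 3 160/295 = 54.2% → Line West
Swing shift: Line West 176/779 = 22.6%, Line 3 287/837 = 34.3% → Line 3
Overall: Line West 231/865 = 26.7%, Line 3 466/1159 = 40.2% → Line 3
Neither sweeps: Line West wins 1 of 3 groups, Line 3 wins 2. Line 3 wins overall but not every group — no Simpson reversal.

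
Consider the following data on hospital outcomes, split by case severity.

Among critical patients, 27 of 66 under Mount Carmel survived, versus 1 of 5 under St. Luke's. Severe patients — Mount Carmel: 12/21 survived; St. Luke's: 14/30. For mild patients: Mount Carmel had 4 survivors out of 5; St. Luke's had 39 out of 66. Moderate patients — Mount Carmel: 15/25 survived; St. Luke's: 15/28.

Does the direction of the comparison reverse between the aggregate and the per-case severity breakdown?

Yes

Critical: Mount Carmel 27/66 = 40.9%, St. Luke's 1/5 = 20.0% → Mount Carmel
Severe: Mount Carmel 12/21 = 57.1%, St. Luke's 14/30 = 46.7% → Mount Carmel
Mild: Mount Carmel 4/5 = 80.0%, St. Luke's 39/66 = 59.1% → Mount Carmel
Moderate: Mount Carmel 15/25 = 60.0%, St. Luke's 15/28 = 53.6% → Mount Carmel
Overall: Mount Carmel 58/117 = 49.6%, St. Luke's 69/129 = 53.5% → St. Luke's
Mount Carmel wins each case group but St. Luke's wins overall — the comparison reverses. Mount Carmel's patients skew toward critical, which has a lower base rate.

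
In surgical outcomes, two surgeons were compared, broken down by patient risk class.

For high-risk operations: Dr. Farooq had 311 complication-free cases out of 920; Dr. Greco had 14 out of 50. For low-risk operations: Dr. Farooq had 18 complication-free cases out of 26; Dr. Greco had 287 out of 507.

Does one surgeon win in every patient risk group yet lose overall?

High-risk: Dr. Farooq 311/920 = 33.8%, Dr. Greco 14/50 = 28.0% → Dr. Farooq
Low-risk: Dr. Farooq 18/26 = 69.2%, Dr. Greco 287/507 = 56.6% → Dr. Farooq
Overall: Dr. Farooq 329/946 = 34.8%, Dr. Greco 301/557 = 54.0% → Dr. Greco
Dr. Farooq wins each patient risk group but Dr. Greco wins overall — the comparison reverses. Dr. Farooq's operations skew toward high-risk, which has a lower base rate.

Yes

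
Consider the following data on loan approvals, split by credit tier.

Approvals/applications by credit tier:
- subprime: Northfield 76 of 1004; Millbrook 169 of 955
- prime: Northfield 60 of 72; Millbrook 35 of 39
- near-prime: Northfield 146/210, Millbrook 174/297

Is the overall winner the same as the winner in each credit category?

Subprime: Northfield 76/1004 = 7.6%, Millbrook 169/955 = 17.7% → Millbrook
Prime: Northfield 60/72 = 83.3%, Millbrook 35/39 = 89.7% → Millbrook
Near-prime: Northfield 146/210 = 69.5%, Millbrook 174/297 = 58.6% → Northfield
Overall: Northfield 282/1286 = 21.9%, Millbrook 378/1291 = 29.3% → Millbrook
Neither sweeps: Northfield wins 1 of 3 groups, Millbrook wins 2. Millbrook wins overall but not every group — no Simpson reversal.

No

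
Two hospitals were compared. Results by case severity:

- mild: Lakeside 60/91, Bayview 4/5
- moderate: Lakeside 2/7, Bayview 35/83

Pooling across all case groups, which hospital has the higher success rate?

Mild: Lakeside 60/91 = 65.9%, Bayview 4/5 = 80.0% → Bayview
Moderate: Lakeside 2/7 = 28.6%, Bayview 35/83 = 42.2% → Bayview
Overall: Lakeside 62/98 = 63.3%, Bayview 39/88 = 44.3% → Lakeside
(Bayview wins every case group but Lakeside wins overall — Bayview's patients skew toward the low-rate moderate group.)

Lakeside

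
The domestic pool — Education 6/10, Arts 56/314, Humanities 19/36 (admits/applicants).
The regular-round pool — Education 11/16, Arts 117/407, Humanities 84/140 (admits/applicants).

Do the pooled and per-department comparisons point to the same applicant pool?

Yes

Education: the domestic pool 6/10 = 60.0%, the regular-round pool 11/16 = 68.8% → the regular-round pool
Arts: the domestic pool 56/314 = 17.8%, the regular-round pool 117/407 = 28.7% → the regular-round pool
Humanities: the domestic pool 19/36 = 52.8%, the regular-round pool 84/140 = 60.0% → the regular-round pool
Overall: the domestic pool 81/360 = 22.5%, the regular-round pool 212/563 = 37.7% → the regular-round pool
The regular-round pool wins overall and in every department group — no reversal.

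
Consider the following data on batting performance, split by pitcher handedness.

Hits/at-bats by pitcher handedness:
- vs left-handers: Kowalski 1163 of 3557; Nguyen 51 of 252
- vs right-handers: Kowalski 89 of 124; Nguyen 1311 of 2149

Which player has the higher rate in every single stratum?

Vs left-handers: Kowalski 1163/3557 = 32.7%, Nguyen 51/252 = 20.2% → Kowalski
Vs right-handers: Kowalski 89/124 = 71.8%, Nguyen 1311/2149 = 61.0% → Kowalski
Kowalski has the higher rate in both groups.

Kowalski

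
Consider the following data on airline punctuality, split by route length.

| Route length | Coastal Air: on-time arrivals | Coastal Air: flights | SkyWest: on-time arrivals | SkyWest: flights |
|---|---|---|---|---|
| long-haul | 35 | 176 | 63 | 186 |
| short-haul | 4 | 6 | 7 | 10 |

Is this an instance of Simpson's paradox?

No

Long-haul: Coastal Air 35/176 = 19.9%, SkyWest 63/186 = 33.9% → SkyWest
Short-haul: Coastal Air 4/6 = 66.7%, SkyWest 7/10 = 70.0% → SkyWest
Overall: Coastal Air 39/182 = 21.4%, SkyWest 70/196 = 35.7% → SkyWest
SkyWest wins overall and in every route group — no reversal.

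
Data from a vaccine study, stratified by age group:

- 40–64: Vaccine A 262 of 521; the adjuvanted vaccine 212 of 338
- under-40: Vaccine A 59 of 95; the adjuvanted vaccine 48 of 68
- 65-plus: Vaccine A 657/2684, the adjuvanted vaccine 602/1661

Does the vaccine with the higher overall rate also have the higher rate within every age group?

40–64: Vaccine A 262/521 = 50.3%, the adjuvanted vaccine 212/338 = 62.7% → the adjuvanted vaccine
Under-40: Vaccine A 59/95 = 62.1%, the adjuvanted vaccine 48/68 = 70.6% → the adjuvanted vaccine
65-plus: Vaccine A 657/2684 = 24.5%, the adjuvanted vaccine 602/1661 = 36.2% → the adjuvanted vaccine
Overall: Vaccine A 978/3300 = 29.6%, the adjuvanted vaccine 862/2067 = 41.7% → the adjuvanted vaccine
The adjuvanted vaccine wins overall and in every age group — no reversal.

Yes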